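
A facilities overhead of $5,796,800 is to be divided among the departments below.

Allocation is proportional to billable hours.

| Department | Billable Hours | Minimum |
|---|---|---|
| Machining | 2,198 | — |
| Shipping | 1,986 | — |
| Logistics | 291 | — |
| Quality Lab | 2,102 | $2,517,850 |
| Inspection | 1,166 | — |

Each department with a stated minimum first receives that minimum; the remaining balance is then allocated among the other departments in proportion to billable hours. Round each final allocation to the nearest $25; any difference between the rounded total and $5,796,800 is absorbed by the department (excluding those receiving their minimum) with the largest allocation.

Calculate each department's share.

Machining: $1,277,650 · Shipping: $1,154,400 · Logistics: $169,150 · Quality Lab: $2,517,850 · Inspection: $677,750

Minimums first: Quality Lab $2,517,850. Remaining pool $3,278,950.
Remaining pool split over remaining billable hours 5,641: Machining 1,277,633.77 → $1,277,625; Shipping 1,154,404.31 → $1,154,400; Logistics 169,149.88 → $169,150; Inspection 677,762.05 → $677,750.
Rounding difference +$25 applied to Machining → $1,277,650.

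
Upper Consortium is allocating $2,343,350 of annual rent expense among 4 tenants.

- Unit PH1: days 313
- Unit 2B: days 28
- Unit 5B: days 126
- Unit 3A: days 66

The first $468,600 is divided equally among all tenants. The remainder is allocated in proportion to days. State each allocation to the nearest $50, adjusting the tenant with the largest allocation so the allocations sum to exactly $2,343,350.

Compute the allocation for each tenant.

Unit PH1: $1,218,050; Unit 2B: $215,650; Unit 5B: $560,350; Unit 3A: $349,300

Equal tier: $468,600 ÷ 4 = $117,150 apiece.
Remainder $1,874,750 by days (total 533): Unit PH1 1,100,931.99 → $1,100,950; Unit 2B 98,485.93 → $98,500; Unit 5B 443,186.68 → $443,200; Unit 3A 232,145.40 → $232,150.
Rounding difference −$50 on remainder applied to Unit PH1.
Totals: Unit PH1 $117,150 + $1,100,900 = $1,218,050; Unit 2B $117,150 + $98,500 = $215,650; Unit 5B $117,150 + $443,200 = $560,350; Unit 3A $117,150 + $232,150 = $349,300.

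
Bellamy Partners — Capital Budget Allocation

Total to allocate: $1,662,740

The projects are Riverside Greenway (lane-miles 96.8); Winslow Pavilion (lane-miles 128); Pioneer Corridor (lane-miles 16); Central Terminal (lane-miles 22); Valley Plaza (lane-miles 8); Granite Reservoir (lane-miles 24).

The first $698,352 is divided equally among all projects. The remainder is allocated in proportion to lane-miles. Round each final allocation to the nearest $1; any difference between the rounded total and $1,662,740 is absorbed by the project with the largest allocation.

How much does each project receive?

$698,352 shared equally gives $116,392 per project.
Remainder $964,388 by lane-miles (total 294.8): Riverside Greenway 316,664.72 → $316,665; Winslow Pavilion 418,730.20 → $418,730; Pioneer Corridor 52,341.28 → $52,341; Central Terminal 71,969.25 → $71,969; Valley Plaza 26,170.64 → $26,171; Granite Reservoir 78,511.91 → $78,512.
Totals: Riverside Greenway $116,392 + $316,665 = $433,057; Winslow Pavilion $116,392 + $418,730 = $535,122; Pioneer Corridor $116,392 + $52,341 = $168,733; Central Terminal $116,392 + $71,969 = $188,361; Valley Plaza $116,392 + $26,171 = $142,563; Granite Reservoir $116,392 + $78,512 = $194,904.

Riverside Greenway: $433,057 · Winslow Pavilion: $535,122 · Pioneer Corridor: $168,733 · Central Terminal: $188,361 · Valley Plaza: $142,563 · Granite Reservoir: $194,904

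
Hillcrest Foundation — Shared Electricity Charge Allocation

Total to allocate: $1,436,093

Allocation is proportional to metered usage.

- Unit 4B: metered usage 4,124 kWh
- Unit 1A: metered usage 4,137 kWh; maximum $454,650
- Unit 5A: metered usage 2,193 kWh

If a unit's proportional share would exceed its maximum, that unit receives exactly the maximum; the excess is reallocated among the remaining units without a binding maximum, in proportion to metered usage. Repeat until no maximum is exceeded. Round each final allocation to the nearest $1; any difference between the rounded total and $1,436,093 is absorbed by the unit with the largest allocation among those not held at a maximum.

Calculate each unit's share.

Sum of metered usage: 10,454.
Pro-rata shares before constraints: Unit 4B 566,524.54; Unit 1A 568,310.38; Unit 5A 301,258.08.
Held at cap: Unit 1A ($454,650); residual $981,443 reallocated over remaining metered usage 6,317.
Redistributed shares: Unit 4B 640,726.76 → $640,727; Unit 5A 340,716.24 → $340,716.

Unit 4B: $640,727; Unit 1A: $454,650; Unit 5A: $340,716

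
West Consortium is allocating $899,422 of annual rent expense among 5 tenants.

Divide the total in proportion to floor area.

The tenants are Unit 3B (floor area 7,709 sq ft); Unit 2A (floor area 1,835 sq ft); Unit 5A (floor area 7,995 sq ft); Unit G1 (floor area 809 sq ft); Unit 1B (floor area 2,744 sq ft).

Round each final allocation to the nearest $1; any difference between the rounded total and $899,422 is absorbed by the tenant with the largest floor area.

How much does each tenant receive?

Total floor area = 7,709 + 1,835 + 7,995 + 809 + 2,744 = 21,092.
Proportional shares: Unit 3B 328,733.37; Unit 2A 78,249.54; Unit 5A 340,929.21; Unit G1 34,498.03; Unit 1B 117,011.85.
After rounding ($1): Unit 3B $328,733; Unit 2A $78,250; Unit 5A $340,929; Unit G1 $34,498; Unit 1B $117,012. Sum = $899,422.
Sum already equals the total — no adjustment.

Unit 3B: $328,733 | Unit 2A: $78,250 | Unit 5A: $340,929 | Unit G1: $34,498 | Unit 1B: $117,012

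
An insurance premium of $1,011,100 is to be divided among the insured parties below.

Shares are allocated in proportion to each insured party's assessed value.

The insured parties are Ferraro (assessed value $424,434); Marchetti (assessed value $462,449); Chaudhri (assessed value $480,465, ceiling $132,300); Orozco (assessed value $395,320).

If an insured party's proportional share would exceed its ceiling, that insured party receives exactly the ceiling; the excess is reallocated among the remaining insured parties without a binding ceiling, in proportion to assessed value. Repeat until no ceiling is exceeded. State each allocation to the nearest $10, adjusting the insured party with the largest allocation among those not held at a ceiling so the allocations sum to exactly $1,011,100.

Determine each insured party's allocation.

Assessed value total: 1,762,668.
Pro-rata shares before constraints: Ferraro 243,463.44; Marchetti 265,269.57; Chaudhri 275,603.89; Orozco 226,763.10.
Cap binds for Chaudhri ($132,300); balance $878,800 reallocated over remaining assessed value 1,282,203.
Shares after redistribution: Ferraro 290,899.80 → $290,900; Marchetti 316,954.63 → $316,950; Orozco 270,945.56 → $270,950.

Ferraro: $290,900; Marchetti: $316,950; Chaudhri: $132,300; Orozco: $270,950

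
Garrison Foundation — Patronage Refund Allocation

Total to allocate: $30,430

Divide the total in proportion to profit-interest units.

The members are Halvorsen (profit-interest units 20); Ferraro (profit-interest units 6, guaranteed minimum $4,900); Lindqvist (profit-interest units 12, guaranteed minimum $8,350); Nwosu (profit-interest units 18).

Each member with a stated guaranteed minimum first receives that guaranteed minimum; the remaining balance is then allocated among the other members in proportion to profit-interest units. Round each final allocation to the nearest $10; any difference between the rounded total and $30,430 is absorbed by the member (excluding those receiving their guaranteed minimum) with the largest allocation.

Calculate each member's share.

Halvorsen: $9,040 · Ferraro: $4,900 · Lindqvist: $8,350 · Nwosu: $8,140

Minimums first: Ferraro $4,900; Lindqvist $8,350. Balance $17,180.
Balance split over remaining profit-interest units 38: Halvorsen 9,042.11 → $9,040; Nwosu 8,137.89 → $8,140.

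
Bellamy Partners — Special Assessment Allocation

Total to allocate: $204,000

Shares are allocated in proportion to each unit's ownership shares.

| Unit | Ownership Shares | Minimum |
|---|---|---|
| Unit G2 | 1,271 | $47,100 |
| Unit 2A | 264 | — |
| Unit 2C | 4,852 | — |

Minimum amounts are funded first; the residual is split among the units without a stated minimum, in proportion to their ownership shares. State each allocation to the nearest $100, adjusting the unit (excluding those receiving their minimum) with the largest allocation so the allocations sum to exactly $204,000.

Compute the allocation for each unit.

Guaranteed amounts: Unit G2 $47,100. Remaining pool $156,900.
Remaining pool split over remaining ownership shares 5,116: Unit 2A 8,096.48 → $8,100; Unit 2C 148,803.52 → $148,800.

Unit G2: $47,100 · Unit 2A: $8,100 · Unit 2C: $148,800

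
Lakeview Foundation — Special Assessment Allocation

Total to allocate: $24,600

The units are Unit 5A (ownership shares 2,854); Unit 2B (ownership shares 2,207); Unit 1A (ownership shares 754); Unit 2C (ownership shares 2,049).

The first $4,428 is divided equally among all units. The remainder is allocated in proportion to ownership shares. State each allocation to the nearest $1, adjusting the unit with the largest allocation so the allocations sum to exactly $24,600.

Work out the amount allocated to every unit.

Equal tier: $4,428 ÷ 4 = $1,107 apiece.
Remainder $20,172 by ownership shares (total 7,864): Unit 5A 7,320.81 → $7,321; Unit 2B 5,661.19 → $5,661; Unit 1A 1,934.09 → $1,934; Unit 2C 5,255.90 → $5,256.
Totals: Unit 5A $1,107 + $7,321 = $8,428; Unit 2B $1,107 + $5,661 = $6,768; Unit 1A $1,107 + $1,934 = $3,041; Unit 2C $1,107 + $5,256 = $6,363.

Unit 5A: $8,428; Unit 2B: $6,768; Unit 1A: $3,041; Unit 2C: $6,363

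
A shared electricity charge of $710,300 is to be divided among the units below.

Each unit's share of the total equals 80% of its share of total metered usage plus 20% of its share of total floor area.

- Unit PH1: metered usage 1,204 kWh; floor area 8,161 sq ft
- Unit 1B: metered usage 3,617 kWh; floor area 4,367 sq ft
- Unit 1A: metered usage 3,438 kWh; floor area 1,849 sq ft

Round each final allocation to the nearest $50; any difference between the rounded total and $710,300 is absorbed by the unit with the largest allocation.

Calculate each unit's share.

Unit PH1: $163,500; Unit 1B: $292,000; Unit 1A: $254,800

Totals — metered usage 8,259, floor area 14,377.
Composite weights (80% metered usage + 20% floor area): Unit PH1 0.2302; Unit 1B 0.4111; Unit 1A 0.3587.
Pro-rata amounts: Unit PH1 163,477.56; Unit 1B 292,009.30; Unit 1A 254,813.14.
Rounded to nearest $50: Unit PH1 $163,500; Unit 1B $292,000; Unit 1A $254,800. Sum = $710,300.
Rounded total matches; no reconciliation needed.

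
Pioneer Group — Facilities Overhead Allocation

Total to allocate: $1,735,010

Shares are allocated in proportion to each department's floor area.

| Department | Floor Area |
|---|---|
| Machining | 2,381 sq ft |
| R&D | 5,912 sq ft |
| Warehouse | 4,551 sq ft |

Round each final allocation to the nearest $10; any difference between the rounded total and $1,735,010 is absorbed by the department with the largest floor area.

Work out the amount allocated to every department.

Total floor area = 12,844.
Proportional shares: Machining 2,381/12,844 × $1,735,010 = 321,633.35; R&D 5,912/12,844 × $1,735,010 = 798,612.51; Warehouse 4,551/12,844 × $1,735,010 = 614,764.13.
Rounded to nearest $10: Machining $321,630; R&D $798,610; Warehouse $614,760. Sum = $1,735,000.
Difference $1,735,010 − $1,735,000 = +$10 applied to largest floor area (R&D): R&D becomes $798,620.

Machining: $321,630 · R&D: $798,620 · Warehouse: $614,760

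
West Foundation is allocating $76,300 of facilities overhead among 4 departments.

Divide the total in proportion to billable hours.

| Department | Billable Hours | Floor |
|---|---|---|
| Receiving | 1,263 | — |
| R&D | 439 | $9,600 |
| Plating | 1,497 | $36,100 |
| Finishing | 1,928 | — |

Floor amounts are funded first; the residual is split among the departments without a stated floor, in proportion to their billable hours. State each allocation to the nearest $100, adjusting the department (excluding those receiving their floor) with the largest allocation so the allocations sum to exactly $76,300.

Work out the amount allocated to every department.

Receiving: $12,100; R&D: $9,600; Plating: $36,100; Finishing: $18,500

Minimums first: R&D $9,600; Plating $36,100. Residual $30,600.
Residual split over remaining billable hours 3,191: Receiving 12,111.50 → $12,100; Finishing 18,488.50 → $18,500.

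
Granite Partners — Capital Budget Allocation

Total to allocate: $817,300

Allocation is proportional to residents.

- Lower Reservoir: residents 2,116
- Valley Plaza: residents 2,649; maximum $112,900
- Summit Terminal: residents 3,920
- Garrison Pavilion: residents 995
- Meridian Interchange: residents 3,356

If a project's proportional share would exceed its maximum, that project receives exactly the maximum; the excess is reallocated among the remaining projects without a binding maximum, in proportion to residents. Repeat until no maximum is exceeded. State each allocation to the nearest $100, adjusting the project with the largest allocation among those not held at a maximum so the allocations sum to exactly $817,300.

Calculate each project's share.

Total residents = 13,036.
Pro-rata shares before constraints: Lower Reservoir 132,663.92; Valley Plaza 166,080.68; Summit Terminal 245,766.80; Garrison Pavilion 62,382.13; Meridian Interchange 210,406.47.
Capped: Valley Plaza ($112,900); remaining pool $704,400 reallocated over remaining residents 10,387.
Redistributed shares: Lower Reservoir 143,497.68 → $143,500; Summit Terminal 265,836.91 → $265,800; Garrison Pavilion 67,476.46 → $67,500; Meridian Interchange 227,588.95 → $227,600.

Lower Reservoir: $143,500; Valley Plaza: $112,900; Summit Terminal: $265,800; Garrison Pavilion: $67,500; Meridian Interchange: $227,600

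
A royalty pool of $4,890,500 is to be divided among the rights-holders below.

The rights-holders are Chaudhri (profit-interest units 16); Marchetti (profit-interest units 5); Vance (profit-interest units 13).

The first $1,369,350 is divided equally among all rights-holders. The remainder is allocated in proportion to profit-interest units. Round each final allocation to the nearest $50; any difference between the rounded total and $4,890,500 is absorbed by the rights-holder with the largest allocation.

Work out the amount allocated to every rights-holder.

First tranche $1,369,350 split equally: $456,450 each.
Remainder $3,521,150 by profit-interest units (total 34): Chaudhri 1,657,011.76 → $1,657,000; Marchetti 517,816.18 → $517,800; Vance 1,346,322.06 → $1,346,300.
Rounding difference +$50 on remainder applied to Chaudhri.
Totals: Chaudhri $456,450 + $1,657,050 = $2,113,500; Marchetti $456,450 + $517,800 = $974,250; Vance $456,450 + $1,346,300 = $1,802,750.

Chaudhri: $2,113,500 | Marchetti: $974,250 | Vance: $1,802,750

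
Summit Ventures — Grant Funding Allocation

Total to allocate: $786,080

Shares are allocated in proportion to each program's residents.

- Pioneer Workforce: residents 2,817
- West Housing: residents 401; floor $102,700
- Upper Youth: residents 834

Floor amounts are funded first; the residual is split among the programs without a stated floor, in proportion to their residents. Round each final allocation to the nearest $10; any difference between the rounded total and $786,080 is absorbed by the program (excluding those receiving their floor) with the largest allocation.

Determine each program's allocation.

Pioneer Workforce: $527,280 · West Housing: $102,700 · Upper Youth: $156,100

Minimums first: West Housing $102,700. Balance $683,380.
Balance split over remaining residents 3,651: Pioneer Workforce 527,275.12 → $527,280; Upper Youth 156,104.88 → $156,100.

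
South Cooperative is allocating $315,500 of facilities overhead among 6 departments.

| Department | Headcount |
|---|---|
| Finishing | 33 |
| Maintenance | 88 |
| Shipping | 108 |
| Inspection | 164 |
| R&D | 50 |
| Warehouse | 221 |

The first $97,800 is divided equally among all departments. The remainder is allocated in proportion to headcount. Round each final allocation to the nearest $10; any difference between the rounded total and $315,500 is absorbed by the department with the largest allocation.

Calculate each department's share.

Finishing: $27,120 · Maintenance: $45,150 · Shipping: $51,710 · Inspection: $70,070 · R&D: $32,690 · Warehouse: $88,760

$97,800 shared equally gives $16,300 per department.
Remainder $217,700 by headcount (total 664): Finishing 10,819.43 → $10,820; Maintenance 28,851.81 → $28,850; Shipping 35,409.04 → $35,410; Inspection 53,769.28 → $53,770; R&D 16,393.07 → $16,390; Warehouse 72,457.38 → $72,460.
Totals: Finishing $16,300 + $10,820 = $27,120; Maintenance $16,300 + $28,850 = $45,150; Shipping $16,300 + $35,410 = $51,710; Inspection $16,300 + $53,770 = $70,070; R&D $16,300 + $16,390 = $32,690; Warehouse $16,300 + $72,460 = $88,760.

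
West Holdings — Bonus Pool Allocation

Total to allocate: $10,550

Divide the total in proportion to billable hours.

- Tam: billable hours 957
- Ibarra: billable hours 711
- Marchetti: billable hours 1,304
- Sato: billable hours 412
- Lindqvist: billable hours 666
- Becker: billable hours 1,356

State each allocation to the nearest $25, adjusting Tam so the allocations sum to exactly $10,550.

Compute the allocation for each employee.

Sum of billable hours: 5,406.
Proportional shares: Tam 957/5,406 × $10,550 = 1,867.62; Ibarra 711/5,406 × $10,550 = 1,387.54; Marchetti 1,304/5,406 × $10,550 = 2,544.80; Sato 412/5,406 × $10,550 = 804.03; Lindqvist 666/5,406 × $10,550 = 1,299.72; Becker 1,356/5,406 × $10,550 = 2,646.28.
At nearest $25: Tam $1,875; Ibarra $1,400; Marchetti $2,550; Sato $800; Lindqvist $1,300; Becker $2,650. Sum = $10,575.
Difference $10,550 − $10,575 = −$25 applied to Tam: Tam becomes $1,850.

Tam: $1,850 | Ibarra: $1,400 | Marchetti: $2,550 | Sato: $800 | Lindqvist: $1,300 | Becker: $2,650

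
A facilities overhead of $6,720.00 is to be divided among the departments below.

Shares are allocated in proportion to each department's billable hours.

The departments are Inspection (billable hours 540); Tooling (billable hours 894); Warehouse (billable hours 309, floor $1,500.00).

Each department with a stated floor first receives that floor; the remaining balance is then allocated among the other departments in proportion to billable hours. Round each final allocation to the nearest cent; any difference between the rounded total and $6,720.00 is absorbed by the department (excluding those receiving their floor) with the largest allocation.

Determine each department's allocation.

Minimums first: Warehouse $1,500.00. Residual $5,220.00.
Residual split over remaining billable hours 1,434: Inspection 1,965.6904 → $1,965.69; Tooling 3,254.3096 → $3,254.31.

Inspection: $1,965.69; Tooling: $3,254.31; Warehouse: $1,500.00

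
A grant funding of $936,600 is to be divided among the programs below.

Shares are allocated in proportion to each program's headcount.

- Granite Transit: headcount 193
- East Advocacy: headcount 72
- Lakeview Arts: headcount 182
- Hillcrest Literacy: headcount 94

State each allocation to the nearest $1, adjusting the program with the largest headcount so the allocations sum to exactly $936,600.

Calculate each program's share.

Granite Transit: $334,130; East Advocacy: $124,649; Lakeview Arts: $315,085; Hillcrest Literacy: $162,736

Headcount total: 541.
Pro-rata amounts: Granite Transit 193/541 × $936,600 = 334,129.02; East Advocacy 72/541 × $936,600 = 124,649.17; Lakeview Arts 182/541 × $936,600 = 315,085.40; Hillcrest Literacy 94/541 × $936,600 = 162,736.41.
At nearest $1: Granite Transit $334,129; East Advocacy $124,649; Lakeview Arts $315,085; Hillcrest Literacy $162,736. Sum = $936,599.
Difference $936,600 − $936,599 = +$1 applied to largest headcount (Granite Transit): Granite Transit becomes $334,130.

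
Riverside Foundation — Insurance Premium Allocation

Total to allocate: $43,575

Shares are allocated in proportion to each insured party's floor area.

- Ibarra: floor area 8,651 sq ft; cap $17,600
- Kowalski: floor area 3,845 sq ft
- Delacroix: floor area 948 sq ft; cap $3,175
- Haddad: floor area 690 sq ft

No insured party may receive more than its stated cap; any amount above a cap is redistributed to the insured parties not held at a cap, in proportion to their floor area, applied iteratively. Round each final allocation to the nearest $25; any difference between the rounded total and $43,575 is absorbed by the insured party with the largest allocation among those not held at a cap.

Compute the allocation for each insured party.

Ibarra: $17,600 · Kowalski: $19,325 · Delacroix: $3,175 · Haddad: $3,475

Total floor area = 14,134.
Unconstrained shares: Ibarra 26,670.96; Kowalski 11,854.10; Delacroix 2,922.68; Haddad 2,127.26.
Capped: Ibarra ($17,600); remaining pool $25,975 reallocated over remaining floor area 5,483.
Capped: Delacroix ($3,175); remaining pool $22,800 reallocated over remaining floor area 4,535.
Shares after redistribution: Kowalski 19,330.98 → $19,325; Haddad 3,469.02 → $3,475.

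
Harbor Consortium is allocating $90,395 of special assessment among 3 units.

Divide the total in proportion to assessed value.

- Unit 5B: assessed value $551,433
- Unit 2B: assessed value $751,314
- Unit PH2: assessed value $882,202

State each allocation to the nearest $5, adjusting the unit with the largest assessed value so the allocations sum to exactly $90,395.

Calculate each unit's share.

Sum of assessed value: 2,184,949.
Raw shares: Unit 5B 551,433/2,184,949 × $90,395 = 22,813.71; Unit 2B 751,314/2,184,949 × $90,395 = 31,083.12; Unit PH2 882,202/2,184,949 × $90,395 = 36,498.17.
At nearest $5: Unit 5B $22,815; Unit 2B $31,085; Unit PH2 $36,500. Sum = $90,400.
Difference $90,395 − $90,400 = −$5 applied to largest assessed value (Unit PH2): Unit PH2 becomes $36,495.

Unit 5B: $22,815 | Unit 2B: $31,085 | Unit PH2: $36,495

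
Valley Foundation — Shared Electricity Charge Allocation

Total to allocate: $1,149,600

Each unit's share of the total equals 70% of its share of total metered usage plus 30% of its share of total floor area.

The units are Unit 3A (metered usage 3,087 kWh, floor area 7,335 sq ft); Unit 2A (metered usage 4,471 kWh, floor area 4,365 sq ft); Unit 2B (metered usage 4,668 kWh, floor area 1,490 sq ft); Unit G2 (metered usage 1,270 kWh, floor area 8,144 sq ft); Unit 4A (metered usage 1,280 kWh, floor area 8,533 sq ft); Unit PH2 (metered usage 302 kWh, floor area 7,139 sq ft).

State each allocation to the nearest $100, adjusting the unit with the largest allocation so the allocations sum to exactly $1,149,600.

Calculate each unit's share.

Totals — metered usage 15,078, floor area 37,006.
Composite weights (70% metered usage + 30% floor area): Unit 3A 0.2028; Unit 2A 0.2430; Unit 2B 0.2288; Unit G2 0.1250; Unit 4A 0.1286; Unit PH2 0.0719.
Raw shares: Unit 3A 233,113.70; Unit 2A 279,299.31; Unit 2B 263,019.53; Unit G2 143,679.08; Unit 4A 147,838.10; Unit PH2 82,650.29.
Rounded to nearest $100: Unit 3A $233,100; Unit 2A $279,300; Unit 2B $263,000; Unit G2 $143,700; Unit 4A $147,800; Unit PH2 $82,700. Sum = $1,149,600.
No rounding difference to absorb.

Unit 3A: $233,100 | Unit 2A: $279,300 | Unit 2B: $263,000 | Unit G2: $143,700 | Unit 4A: $147,800 | Unit PH2: $82,700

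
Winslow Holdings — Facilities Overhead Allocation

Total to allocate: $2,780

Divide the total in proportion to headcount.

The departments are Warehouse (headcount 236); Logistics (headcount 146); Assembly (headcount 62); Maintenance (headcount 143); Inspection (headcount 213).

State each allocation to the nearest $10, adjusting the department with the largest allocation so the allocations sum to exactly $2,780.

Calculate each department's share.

Warehouse: $810; Logistics: $510; Assembly: $220; Maintenance: $500; Inspection: $740

Sum of headcount: 800.
Unrounded shares: Warehouse 236/800 × $2,780 = 820.10; Logistics 146/800 × $2,780 = 507.35; Assembly 62/800 × $2,780 = 215.45; Maintenance 143/800 × $2,780 = 496.93; Inspection 213/800 × $2,780 = 740.17.
At nearest $10: Warehouse $820; Logistics $510; Assembly $220; Maintenance $500; Inspection $740. Sum = $2,790.
Difference $2,780 − $2,790 = −$10 applied to largest allocation (Warehouse): Warehouse becomes $810.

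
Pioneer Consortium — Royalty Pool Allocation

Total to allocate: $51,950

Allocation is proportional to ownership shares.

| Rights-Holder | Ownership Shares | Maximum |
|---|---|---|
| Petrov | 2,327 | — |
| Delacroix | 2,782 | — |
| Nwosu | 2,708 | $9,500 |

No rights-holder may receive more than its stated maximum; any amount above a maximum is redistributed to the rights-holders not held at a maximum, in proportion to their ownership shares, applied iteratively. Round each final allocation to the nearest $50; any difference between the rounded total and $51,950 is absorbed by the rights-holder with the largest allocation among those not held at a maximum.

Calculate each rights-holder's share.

Total ownership shares = 7,817.
Proportional shares (ignoring caps): Petrov 15,464.71; Delacroix 18,488.54; Nwosu 17,996.75.
Held at cap: Nwosu ($9,500); residual $42,450 reallocated over remaining ownership shares 5,109.
Remaining shares: Petrov 19,334.73 → $19,350; Delacroix 23,115.27 → $23,100.

Petrov: $19,350 | Delacroix: $23,100 | Nwosu: $9,500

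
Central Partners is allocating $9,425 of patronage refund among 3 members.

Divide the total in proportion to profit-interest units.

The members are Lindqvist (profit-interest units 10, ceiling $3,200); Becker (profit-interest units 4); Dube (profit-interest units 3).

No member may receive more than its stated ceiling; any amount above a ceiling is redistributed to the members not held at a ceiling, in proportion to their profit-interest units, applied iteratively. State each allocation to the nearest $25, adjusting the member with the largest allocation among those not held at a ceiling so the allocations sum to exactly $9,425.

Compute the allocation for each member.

Lindqvist: $3,200 | Becker: $3,550 | Dube: $2,675

Combined profit-interest units = 17.
Proportional shares (ignoring caps): Lindqvist 5,544.12; Becker 2,217.65; Dube 1,663.24.
Held at cap: Lindqvist ($3,200); balance $6,225 reallocated over remaining profit-interest units 7.
Redistributed shares: Becker 3,557.14 → $3,550; Dube 2,667.86 → $2,675.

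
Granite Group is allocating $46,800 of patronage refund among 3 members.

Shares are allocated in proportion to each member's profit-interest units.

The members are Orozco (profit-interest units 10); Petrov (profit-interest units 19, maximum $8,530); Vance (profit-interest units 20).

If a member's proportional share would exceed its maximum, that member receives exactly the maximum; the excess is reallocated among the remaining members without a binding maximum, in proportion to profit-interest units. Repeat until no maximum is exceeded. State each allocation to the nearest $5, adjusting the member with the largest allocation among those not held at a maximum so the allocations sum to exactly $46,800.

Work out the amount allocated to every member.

Sum of profit-interest units: 49.
Proportional shares (ignoring caps): Orozco 9,551.02; Petrov 18,146.94; Vance 19,102.04.
Capped: Petrov ($8,530); remaining pool $38,270 reallocated over remaining profit-interest units 30.
Shares after redistribution: Orozco 12,756.67 → $12,755; Vance 25,513.33 → $25,515.

Orozco: $12,755; Petrov: $8,530; Vance: $25,515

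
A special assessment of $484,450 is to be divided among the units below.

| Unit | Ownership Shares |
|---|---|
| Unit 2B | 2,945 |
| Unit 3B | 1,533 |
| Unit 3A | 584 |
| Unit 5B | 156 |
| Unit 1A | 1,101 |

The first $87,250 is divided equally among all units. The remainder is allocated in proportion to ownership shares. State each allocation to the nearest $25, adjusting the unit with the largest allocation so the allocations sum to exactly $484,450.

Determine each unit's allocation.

Unit 2B: $202,600 | Unit 3B: $113,800 | Unit 3A: $54,150 | Unit 5B: $27,250 | Unit 1A: $86,650

$87,250 shared equally gives $17,450 per unit.
Remainder $397,200 by ownership shares (total 6,319): Unit 2B 185,116.95 → $185,125; Unit 3B 96,361.39 → $96,350; Unit 3A 36,709.10 → $36,700; Unit 5B 9,805.86 → $9,800; Unit 1A 69,206.71 → $69,200.
Rounding difference +$25 on remainder applied to Unit 2B.
Totals: Unit 2B $17,450 + $185,150 = $202,600; Unit 3B $17,450 + $96,350 = $113,800; Unit 3A $17,450 + $36,700 = $54,150; Unit 5B $17,450 + $9,800 = $27,250; Unit 1A $17,450 + $69,200 = $86,650.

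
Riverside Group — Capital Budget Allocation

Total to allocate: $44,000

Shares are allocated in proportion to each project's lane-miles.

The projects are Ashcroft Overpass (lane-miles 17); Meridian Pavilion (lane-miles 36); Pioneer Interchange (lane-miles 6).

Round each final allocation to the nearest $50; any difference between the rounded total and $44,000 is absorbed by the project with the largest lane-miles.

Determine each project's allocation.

Total lane-miles = 17 + 36 + 6 = 59.
Proportional shares: Ashcroft Overpass 12,677.97; Meridian Pavilion 26,847.46; Pioneer Interchange 4,474.58.
Rounded to nearest $50: Ashcroft Overpass $12,700; Meridian Pavilion $26,850; Pioneer Interchange $4,450. Sum = $44,000.
Sum already equals the total — no adjustment.

Ashcroft Overpass: $12,700 | Meridian Pavilion: $26,850 | Pioneer Interchange: $4,450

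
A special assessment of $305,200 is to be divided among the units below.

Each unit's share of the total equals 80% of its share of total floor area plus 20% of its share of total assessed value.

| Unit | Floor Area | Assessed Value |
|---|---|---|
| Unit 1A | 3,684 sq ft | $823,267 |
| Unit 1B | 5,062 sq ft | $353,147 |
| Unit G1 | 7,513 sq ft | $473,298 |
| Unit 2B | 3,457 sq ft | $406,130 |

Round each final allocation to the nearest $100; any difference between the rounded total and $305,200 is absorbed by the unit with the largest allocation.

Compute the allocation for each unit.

Floor area total 19,716; assessed value total 2,055,842.
Blended shares (80% floor area + 20% assessed value): Unit 1A 0.2296; Unit 1B 0.2398; Unit G1 0.3509; Unit 2B 0.1798.
Pro-rata amounts: Unit 1A 70,065.72; Unit 1B 73,172.34; Unit G1 107,092.56; Unit 2B 54,869.38.
At nearest $100: Unit 1A $70,100; Unit 1B $73,200; Unit G1 $107,100; Unit 2B $54,900. Sum = $305,300.
Difference $305,200 − $305,300 = −$100 applied to largest allocation (Unit G1): Unit G1 becomes $107,000.

Unit 1A: $70,100 · Unit 1B: $73,200 · Unit G1: $107,000 · Unit 2B: $54,900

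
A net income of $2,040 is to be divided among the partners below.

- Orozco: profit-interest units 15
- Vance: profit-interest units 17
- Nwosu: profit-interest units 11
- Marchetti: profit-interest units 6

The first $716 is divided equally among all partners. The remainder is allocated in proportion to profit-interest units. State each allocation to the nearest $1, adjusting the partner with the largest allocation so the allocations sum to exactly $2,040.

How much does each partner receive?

First tranche $716 split equally: $179 each.
Remainder $1,324 by profit-interest units (total 49): Orozco 405.31 → $405; Vance 459.35 → $459; Nwosu 297.22 → $297; Marchetti 162.12 → $162.
Rounding difference +$1 on remainder applied to Vance.
Totals: Orozco $179 + $405 = $584; Vance $179 + $460 = $639; Nwosu $179 + $297 = $476; Marchetti $179 + $162 = $341.

Orozco: $584 | Vance: $639 | Nwosu: $476 | Marchetti: $341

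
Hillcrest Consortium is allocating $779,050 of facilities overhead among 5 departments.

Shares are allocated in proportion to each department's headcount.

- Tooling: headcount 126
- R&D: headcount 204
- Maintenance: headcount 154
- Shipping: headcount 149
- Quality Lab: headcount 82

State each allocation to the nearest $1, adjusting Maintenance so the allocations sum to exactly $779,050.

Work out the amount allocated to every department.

Sum of headcount: 715.
Unrounded shares: Tooling 126/715 × $779,050 = 137,287.13; R&D 204/715 × $779,050 = 222,274.41; Maintenance 154/715 × $779,050 = 167,795.38; Shipping 149/715 × $779,050 = 162,347.48; Quality Lab 82/715 × $779,050 = 89,345.59.
After rounding ($1): Tooling $137,287; R&D $222,274; Maintenance $167,795; Shipping $162,347; Quality Lab $89,346. Sum = $779,049.
Difference $779,050 − $779,049 = +$1 applied to Maintenance: Maintenance becomes $167,796.

Tooling: $137,287; R&D: $222,274; Maintenance: $167,796; Shipping: $162,347; Quality Lab: $89,346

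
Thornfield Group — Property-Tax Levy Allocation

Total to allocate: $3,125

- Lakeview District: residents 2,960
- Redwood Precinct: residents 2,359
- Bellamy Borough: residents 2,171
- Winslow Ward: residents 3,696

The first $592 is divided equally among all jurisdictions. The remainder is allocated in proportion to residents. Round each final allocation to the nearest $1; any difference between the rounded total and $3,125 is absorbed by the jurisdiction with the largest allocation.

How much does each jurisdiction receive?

Equal tier: $592 ÷ 4 = $148 apiece.
Remainder $2,533 by residents (total 11,186): Lakeview District 670.27 → $670; Redwood Precinct 534.18 → $534; Bellamy Borough 491.61 → $492; Winslow Ward 836.94 → $837.
Totals: Lakeview District $148 + $670 = $818; Redwood Precinct $148 + $534 = $682; Bellamy Borough $148 + $492 = $640; Winslow Ward $148 + $837 = $985.

Lakeview District: $818 · Redwood Precinct: $682 · Bellamy Borough: $640 · Winslow Ward: $985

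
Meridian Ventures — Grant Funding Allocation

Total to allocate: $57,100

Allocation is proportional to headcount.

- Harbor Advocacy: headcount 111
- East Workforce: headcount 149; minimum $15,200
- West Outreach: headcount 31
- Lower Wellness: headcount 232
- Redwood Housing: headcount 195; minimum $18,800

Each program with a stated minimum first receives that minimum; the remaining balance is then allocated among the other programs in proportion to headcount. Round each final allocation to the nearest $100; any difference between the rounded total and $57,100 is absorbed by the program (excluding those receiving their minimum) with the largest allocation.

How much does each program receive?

Harbor Advocacy: $6,900 · East Workforce: $15,200 · West Outreach: $1,900 · Lower Wellness: $14,300 · Redwood Housing: $18,800

Guaranteed amounts: East Workforce $15,200; Redwood Housing $18,800. Remaining pool $23,100.
Remaining pool split over remaining headcount 374: Harbor Advocacy 6,855.88 → $6,900; West Outreach 1,914.71 → $1,900; Lower Wellness 14,329.41 → $14,300.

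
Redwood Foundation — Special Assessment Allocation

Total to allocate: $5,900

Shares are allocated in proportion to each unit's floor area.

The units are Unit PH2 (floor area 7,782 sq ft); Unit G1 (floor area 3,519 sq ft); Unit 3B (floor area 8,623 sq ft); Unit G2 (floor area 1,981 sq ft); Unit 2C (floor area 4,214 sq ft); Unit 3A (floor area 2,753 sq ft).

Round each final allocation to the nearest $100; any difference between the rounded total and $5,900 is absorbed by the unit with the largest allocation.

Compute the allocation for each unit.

Sum of floor area: 28,872.
Raw shares: Unit PH2 7,782/28,872 × $5,900 = 1,590.25; Unit G1 3,519/28,872 × $5,900 = 719.11; Unit 3B 8,623/28,872 × $5,900 = 1,762.11; Unit G2 1,981/28,872 × $5,900 = 404.82; Unit 2C 4,214/28,872 × $5,900 = 861.13; Unit 3A 2,753/28,872 × $5,900 = 562.58.
After rounding ($100): Unit PH2 $1,600; Unit G1 $700; Unit 3B $1,800; Unit G2 $400; Unit 2C $900; Unit 3A $600. Sum = $6,000.
Difference $5,900 − $6,000 = −$100 applied to largest allocation (Unit 3B): Unit 3B becomes $1,700.

Unit PH2: $1,600 | Unit G1: $700 | Unit 3B: $1,700 | Unit G2: $400 | Unit 2C: $900 | Unit 3A: $600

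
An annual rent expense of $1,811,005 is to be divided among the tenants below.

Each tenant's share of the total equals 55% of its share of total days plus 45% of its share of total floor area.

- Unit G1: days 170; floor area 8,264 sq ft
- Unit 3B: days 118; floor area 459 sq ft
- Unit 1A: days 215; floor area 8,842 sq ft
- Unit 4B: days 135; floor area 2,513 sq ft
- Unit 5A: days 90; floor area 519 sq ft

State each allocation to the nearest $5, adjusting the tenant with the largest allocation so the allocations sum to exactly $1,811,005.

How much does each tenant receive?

Unit G1: $559,575 | Unit 3B: $179,610 | Unit 1A: $644,005 | Unit 4B: $284,140 | Unit 5A: $143,675

Days total 728; floor area total 20,597.
Blended shares (55% days + 45% floor area): Unit G1 0.3090; Unit 3B 0.0992; Unit 1A 0.3556; Unit 4B 0.1569; Unit 5A 0.0793.
Unrounded shares: Unit G1 559,572.71; Unit 3B 179,609.16; Unit 1A 644,011.37; Unit 4B 284,138.33; Unit 5A 143,673.43.
After rounding ($5): Unit G1 $559,575; Unit 3B $179,610; Unit 1A $644,010; Unit 4B $284,140; Unit 5A $143,675. Sum = $1,811,010.
Difference $1,811,005 − $1,811,010 = −$5 applied to largest allocation (Unit 1A): Unit 1A becomes $644,005.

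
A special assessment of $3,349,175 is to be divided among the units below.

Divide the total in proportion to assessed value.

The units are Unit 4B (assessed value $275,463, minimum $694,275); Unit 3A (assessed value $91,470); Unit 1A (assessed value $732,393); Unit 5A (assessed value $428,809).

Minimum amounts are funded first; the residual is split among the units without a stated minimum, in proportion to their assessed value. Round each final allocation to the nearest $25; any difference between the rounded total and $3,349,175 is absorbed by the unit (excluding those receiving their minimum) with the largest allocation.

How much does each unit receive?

Unit 4B: $694,275; Unit 3A: $193,850; Unit 1A: $1,552,225; Unit 5A: $908,825

Minimums first: Unit 4B $694,275. Remaining pool $2,654,900.
Remaining pool split over remaining assessed value 1,252,672: Unit 3A 193,860.57 → $193,850; Unit 1A 1,552,226.10 → $1,552,225; Unit 5A 908,813.33 → $908,825.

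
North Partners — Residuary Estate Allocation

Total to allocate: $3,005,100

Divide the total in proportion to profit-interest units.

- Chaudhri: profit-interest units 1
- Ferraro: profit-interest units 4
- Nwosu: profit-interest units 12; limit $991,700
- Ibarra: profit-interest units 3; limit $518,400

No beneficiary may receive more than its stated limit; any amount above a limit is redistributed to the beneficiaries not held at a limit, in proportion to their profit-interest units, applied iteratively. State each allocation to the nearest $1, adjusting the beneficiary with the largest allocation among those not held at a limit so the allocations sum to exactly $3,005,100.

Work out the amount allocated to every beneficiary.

Total profit-interest units = 20.
Unconstrained shares: Chaudhri 150,255.00; Ferraro 601,020.00; Nwosu 1,803,060.00; Ibarra 450,765.00.
Capped: Nwosu ($991,700); balance $2,013,400 reallocated over remaining profit-interest units 8.
Capped: Ibarra ($518,400); balance $1,495,000 reallocated over remaining profit-interest units 5.
Shares after redistribution: Chaudhri 299,000.00 → $299,000; Ferraro 1,196,000.00 → $1,196,000.

Chaudhri: $299,000 · Ferraro: $1,196,000 · Nwosu: $991,700 · Ibarra: $518,400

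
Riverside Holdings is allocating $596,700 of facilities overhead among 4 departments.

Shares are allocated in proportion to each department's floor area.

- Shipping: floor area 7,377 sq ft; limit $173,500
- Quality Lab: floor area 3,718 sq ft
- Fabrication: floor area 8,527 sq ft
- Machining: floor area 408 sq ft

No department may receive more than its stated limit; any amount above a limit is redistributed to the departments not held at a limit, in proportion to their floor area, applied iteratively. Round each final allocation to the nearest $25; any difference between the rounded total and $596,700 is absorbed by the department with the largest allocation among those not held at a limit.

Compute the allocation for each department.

Shipping: $173,500 | Quality Lab: $124,350 | Fabrication: $285,200 | Machining: $13,650

Sum of floor area: 20,030.
Unconstrained shares: Shipping 219,763.15; Quality Lab 110,760.39; Fabrication 254,022.01; Machining 12,154.45.
Held at cap: Shipping ($173,500); residual $423,200 reallocated over remaining floor area 12,653.
Remaining shares: Quality Lab 124,354.51 → $124,350; Fabrication 285,199.27 → $285,200; Machining 13,646.22 → $13,650.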